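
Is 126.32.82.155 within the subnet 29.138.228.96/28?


Subnet network: 29.138.228.96
Test IP AND mask: 126.32.82.144
No, 126.32.82.155 is not in 29.138.228.96/28


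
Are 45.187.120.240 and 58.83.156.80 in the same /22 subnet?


Mask: 255.255.252.0
45.187.120.240 AND mask = 45.187.120.0
58.83.156.80 AND mask = 58.83.156.0
No, different subnets (45.187.120.0 vs 58.83.156.0)


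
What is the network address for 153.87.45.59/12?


IP:   10011001.01010111.00101101.00111011
Mask: 11111111.11110000.00000000.00000000
AND operation:
Net:  10011001.01010000.00000000.00000000
Network: 153.80.0.0/12


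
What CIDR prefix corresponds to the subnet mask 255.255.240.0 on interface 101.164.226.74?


Binary: 11111111.11111111.11110000.00000000
Count leading 1s
Prefix: /20


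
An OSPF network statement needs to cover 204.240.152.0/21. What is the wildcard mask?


Subnet mask: 255.255.248.0
Wildcard = 255.255.255.255 - subnet mask
255 - 255 = 0
255 - 255 = 0
255 - 248 = 7
255 - 0 = 255
Wildcard: 0.0.7.255


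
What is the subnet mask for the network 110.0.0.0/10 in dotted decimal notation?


/10 means 10 network bits, 22 host bits
Binary: 11111111110000000000000000000000
Mask: 255.192.0.0


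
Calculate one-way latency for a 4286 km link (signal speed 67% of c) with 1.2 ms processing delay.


Speed = 0.67 * 3e5 km/s = 201000 km/s
Propagation delay = 4286 / 201000 = 0.0213 s = 21.3234 ms
Processing delay = 1.2 ms
Total one-way latency = 22.5234 ms


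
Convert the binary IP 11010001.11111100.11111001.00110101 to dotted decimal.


11010001 = 209
11111100 = 252
11111001 = 249
00110101 = 53
IP: 209.252.249.53


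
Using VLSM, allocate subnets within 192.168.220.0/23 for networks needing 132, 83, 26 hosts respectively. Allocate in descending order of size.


132 hosts -> /24 (254 usable): 192.168.220.0/24
83 hosts -> /25 (126 usable): 192.168.221.0/25
26 hosts -> /27 (30 usable): 192.168.221.128/27
Allocation: 192.168.220.0/24 (132 hosts, 254 usable); 192.168.221.0/25 (83 hosts, 126 usable); 192.168.221.128/27 (26 hosts, 30 usable)


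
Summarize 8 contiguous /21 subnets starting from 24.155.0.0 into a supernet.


Original prefix: /21
Number of subnets: 8 = 2^3
New prefix = 21 - 3 = 18
Supernet: 24.155.0.0/18


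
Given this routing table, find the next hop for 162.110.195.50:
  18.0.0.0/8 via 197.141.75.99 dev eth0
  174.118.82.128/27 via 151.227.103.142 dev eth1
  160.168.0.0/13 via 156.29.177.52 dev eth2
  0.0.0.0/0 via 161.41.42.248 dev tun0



Longest prefix match for 162.110.195.50:
  /8 18.0.0.0: no
  /27 174.118.82.128: no
  /13 160.168.0.0: no
  /0 0.0.0.0: MATCH
Selected: next-hop 161.41.42.248 via tun0 (matched /0)


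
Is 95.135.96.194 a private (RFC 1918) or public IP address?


RFC 1918 private ranges:
  10.0.0.0/8 (10.0.0.0 - 10.255.255.255)
  172.16.0.0/12 (172.16.0.0 - 172.31.255.255)
  192.168.0.0/16 (192.168.0.0 - 192.168.255.255)
Public (not in any RFC 1918 range)


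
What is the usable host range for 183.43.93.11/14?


Network: 183.40.0.0
Broadcast: 183.43.255.255
First usable = network + 1
Last usable = broadcast - 1
Range: 183.40.0.1 to 183.43.255.254


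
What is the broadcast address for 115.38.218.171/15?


Network: 115.38.0.0/15
Host bits = 17
Set all host bits to 1:
Broadcast: 115.39.255.255


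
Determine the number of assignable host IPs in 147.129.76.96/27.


Host bits = 32 - 27 = 5
Total addresses = 2^5 = 32
Usable = total - 2 (network and broadcast)
Usable hosts: 30


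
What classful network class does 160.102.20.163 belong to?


First octet: 160
Binary: 10100000
10xxxxxx -> Class B (128-191)
Class B, default mask 255.255.0.0 (/16)


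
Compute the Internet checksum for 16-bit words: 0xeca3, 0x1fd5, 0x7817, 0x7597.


Sum all words (with carry folding):
+ 0xeca3 = 0xeca3
+ 0x1fd5 = 0x0c79
+ 0x7817 = 0x8490
+ 0x7597 = 0xfa27
One's complement: ~0xfa27
Checksum = 0x05d8


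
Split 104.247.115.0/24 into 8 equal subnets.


New prefix = 24 + 3 = 27
Each subnet has 32 addresses
  104.247.115.0/27
  104.247.115.32/27
  104.247.115.64/27
  104.247.115.96/27
  104.247.115.128/27
  104.247.115.160/27
  104.247.115.192/27
  104.247.115.224/27
Subnets: 104.247.115.0/27, 104.247.115.32/27, 104.247.115.64/27, 104.247.115.96/27, 104.247.115.128/27, 104.247.115.160/27, 104.247.115.192/27, 104.247.115.224/27


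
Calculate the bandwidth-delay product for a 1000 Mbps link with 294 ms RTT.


BDP = bandwidth * RTT
= 1000 Mbps * 294 ms
= 1000 * 1e6 * 294 / 1000 bits
= 294000000 bits
= 36750000 bytes
= 35888.6719 KB
BDP = 294000000 bits (36750000 bytes)


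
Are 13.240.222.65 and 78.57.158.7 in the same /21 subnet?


Mask: 255.255.248.0
13.240.222.65 AND mask = 13.240.216.0
78.57.158.7 AND mask = 78.57.152.0
No, different subnets (13.240.216.0 vs 78.57.152.0)


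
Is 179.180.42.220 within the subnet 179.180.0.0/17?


Subnet network: 179.180.0.0
Test IP AND mask: 179.180.0.0
Yes, 179.180.42.220 is in 179.180.0.0/17


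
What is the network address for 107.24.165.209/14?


IP:   01101011.00011000.10100101.11010001
Mask: 11111111.11111100.00000000.00000000
AND operation:
Net:  01101011.00011000.00000000.00000000
Network: 107.24.0.0/14


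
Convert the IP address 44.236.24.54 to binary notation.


44 = 00101100
236 = 11101100
24 = 00011000
54 = 00110110
Binary: 00101100.11101100.00011000.00110110


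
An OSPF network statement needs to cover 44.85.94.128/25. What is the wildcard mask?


Subnet mask: 255.255.255.128
Wildcard = 255.255.255.255 - subnet mask
255 - 255 = 0
255 - 255 = 0
255 - 255 = 0
255 - 128 = 127
Wildcard: 0.0.0.127


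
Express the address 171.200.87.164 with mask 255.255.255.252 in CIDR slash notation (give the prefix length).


Binary: 11111111.11111111.11111111.11111100
Count leading 1s
Prefix: /30


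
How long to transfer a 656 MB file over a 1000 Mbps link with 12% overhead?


Effective throughput = 1000 * (1 - 12/100) = 880 Mbps
File size in Mb = 656 * 8 = 5248 Mb
Time = 5248 / 880
Time = 5.9636 seconds


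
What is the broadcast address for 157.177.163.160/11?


Network: 157.160.0.0/11
Host bits = 21
Set all host bits to 1:
Broadcast: 157.191.255.255


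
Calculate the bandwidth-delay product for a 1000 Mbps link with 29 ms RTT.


BDP = bandwidth * RTT
= 1000 Mbps * 29 ms
= 1000 * 1e6 * 29 / 1000 bits
= 29000000 bits
= 3625000 bytes
= 3540.0391 KB
BDP = 29000000 bits (3625000 bytes)


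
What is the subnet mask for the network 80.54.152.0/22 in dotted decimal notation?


/22 means 22 network bits, 10 host bits
Binary: 11111111111111111111110000000000
Mask: 255.255.252.0


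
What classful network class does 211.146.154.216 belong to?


First octet: 211
Binary: 11010011
110xxxxx -> Class C (192-223)
Class C, default mask 255.255.255.0 (/24)


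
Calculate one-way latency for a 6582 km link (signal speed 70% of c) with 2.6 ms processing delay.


Speed = 0.7 * 3e5 km/s = 210000 km/s
Propagation delay = 6582 / 210000 = 0.0313 s = 31.3429 ms
Processing delay = 2.6 ms
Total one-way latency = 33.9429 ms


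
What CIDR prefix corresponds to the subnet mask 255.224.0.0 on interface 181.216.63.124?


Binary: 11111111.11100000.00000000.00000000
Count leading 1s
Prefix: /11


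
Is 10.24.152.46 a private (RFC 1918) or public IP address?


RFC 1918 private ranges:
  10.0.0.0/8 (10.0.0.0 - 10.255.255.255)
  172.16.0.0/12 (172.16.0.0 - 172.31.255.255)
  192.168.0.0/16 (192.168.0.0 - 192.168.255.255)
Private (in 10.0.0.0/8)


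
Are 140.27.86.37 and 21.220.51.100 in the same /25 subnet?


Mask: 255.255.255.128
140.27.86.37 AND mask = 140.27.86.0
21.220.51.100 AND mask = 21.220.51.0
No, different subnets (140.27.86.0 vs 21.220.51.0)


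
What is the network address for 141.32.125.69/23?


IP:   10001101.00100000.01111101.01000101
Mask: 11111111.11111111.11111110.00000000
AND operation:
Net:  10001101.00100000.01111100.00000000
Network: 141.32.124.0/23


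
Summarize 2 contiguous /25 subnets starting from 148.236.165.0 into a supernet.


Original prefix: /25
Number of subnets: 2 = 2^1
New prefix = 25 - 1 = 24
Supernet: 148.236.165.0/24


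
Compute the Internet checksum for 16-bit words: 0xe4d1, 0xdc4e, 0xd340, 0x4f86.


Sum all words (with carry folding):
+ 0xe4d1 = 0xe4d1
+ 0xdc4e = 0xc120
+ 0xd340 = 0x9461
+ 0x4f86 = 0xe3e7
One's complement: ~0xe3e7
Checksum = 0x1c18


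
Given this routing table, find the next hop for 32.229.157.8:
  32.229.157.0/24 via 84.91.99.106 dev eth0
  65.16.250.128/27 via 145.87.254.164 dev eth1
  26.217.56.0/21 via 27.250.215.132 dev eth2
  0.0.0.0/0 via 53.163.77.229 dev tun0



Longest prefix match for 32.229.157.8:
  /24 32.229.157.0: MATCH
  /27 65.16.250.128: no
  /21 26.217.56.0: no
  /0 0.0.0.0: MATCH
Selected: next-hop 84.91.99.106 via eth0 (matched /24)


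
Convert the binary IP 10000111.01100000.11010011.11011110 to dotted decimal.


10000111 = 135
01100000 = 96
11010011 = 211
11011110 = 222
IP: 135.96.211.222


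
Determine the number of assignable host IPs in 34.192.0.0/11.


Host bits = 32 - 11 = 21
Total addresses = 2^21 = 2097152
Usable = total - 2 (network and broadcast)
Usable hosts: 2097150


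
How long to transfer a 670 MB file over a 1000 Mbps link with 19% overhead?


Effective throughput = 1000 * (1 - 19/100) = 810 Mbps
File size in Mb = 670 * 8 = 5360 Mb
Time = 5360 / 810
Time = 6.6173 seconds


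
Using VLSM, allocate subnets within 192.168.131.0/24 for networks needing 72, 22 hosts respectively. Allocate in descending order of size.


72 hosts -> /25 (126 usable): 192.168.131.0/25
22 hosts -> /27 (30 usable): 192.168.131.128/27
Allocation: 192.168.131.0/25 (72 hosts, 126 usable); 192.168.131.128/27 (22 hosts, 30 usable)


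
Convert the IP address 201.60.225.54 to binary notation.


201 = 11001001
60 = 00111100
225 = 11100001
54 = 00110110
Binary: 11001001.00111100.11100001.00110110


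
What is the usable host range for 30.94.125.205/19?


Network: 30.94.96.0
Broadcast: 30.94.127.255
First usable = network + 1
Last usable = broadcast - 1
Range: 30.94.96.1 to 30.94.127.254


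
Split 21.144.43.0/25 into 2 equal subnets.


New prefix = 25 + 1 = 26
Each subnet has 64 addresses
  21.144.43.0/26
  21.144.43.64/26
Subnets: 21.144.43.0/26, 21.144.43.64/26


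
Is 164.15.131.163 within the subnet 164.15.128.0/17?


Subnet network: 164.15.128.0
Test IP AND mask: 164.15.128.0
Yes, 164.15.131.163 is in 164.15.128.0/17


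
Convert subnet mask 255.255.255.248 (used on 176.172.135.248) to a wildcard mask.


Subnet mask: 255.255.255.248
Wildcard = 255.255.255.255 - subnet mask
255 - 255 = 0
255 - 255 = 0
255 - 255 = 0
255 - 248 = 7
Wildcard: 0.0.0.7


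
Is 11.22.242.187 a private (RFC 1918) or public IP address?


RFC 1918 private ranges:
  10.0.0.0/8 (10.0.0.0 - 10.255.255.255)
  172.16.0.0/12 (172.16.0.0 - 172.31.255.255)
  192.168.0.0/16 (192.168.0.0 - 192.168.255.255)
Public (not in any RFC 1918 range)


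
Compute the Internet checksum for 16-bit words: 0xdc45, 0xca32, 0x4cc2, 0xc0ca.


Sum all words (with carry folding):
+ 0xdc45 = 0xdc45
+ 0xca32 = 0xa678
+ 0x4cc2 = 0xf33a
+ 0xc0ca = 0xb405
One's complement: ~0xb405
Checksum = 0x4bfa


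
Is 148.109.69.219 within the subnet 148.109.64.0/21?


Subnet network: 148.109.64.0
Test IP AND mask: 148.109.64.0
Yes, 148.109.69.219 is in 148.109.64.0/21


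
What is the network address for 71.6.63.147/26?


IP:   01000111.00000110.00111111.10010011
Mask: 11111111.11111111.11111111.11000000
AND operation:
Net:  01000111.00000110.00111111.10000000
Network: 71.6.63.128/26


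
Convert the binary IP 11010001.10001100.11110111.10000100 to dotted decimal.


11010001 = 209
10001100 = 140
11110111 = 247
10000100 = 132
IP: 209.140.247.132


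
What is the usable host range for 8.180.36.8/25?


Network: 8.180.36.0
Broadcast: 8.180.36.127
First usable = network + 1
Last usable = broadcast - 1
Range: 8.180.36.1 to 8.180.36.126


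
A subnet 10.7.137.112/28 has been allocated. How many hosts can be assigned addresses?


Host bits = 32 - 28 = 4
Total addresses = 2^4 = 16
Usable = total - 2 (network and broadcast)
Usable hosts: 14


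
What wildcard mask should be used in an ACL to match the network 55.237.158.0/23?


Subnet mask: 255.255.254.0
Wildcard = 255.255.255.255 - subnet mask
255 - 255 = 0
255 - 255 = 0
255 - 254 = 1
255 - 0 = 255
Wildcard: 0.0.1.255


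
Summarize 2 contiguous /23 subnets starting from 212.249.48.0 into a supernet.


Original prefix: /23
Number of subnets: 2 = 2^1
New prefix = 23 - 1 = 22
Supernet: 212.249.48.0/22


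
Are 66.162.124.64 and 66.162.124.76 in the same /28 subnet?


Mask: 255.255.255.240
66.162.124.64 AND mask = 66.162.124.64
66.162.124.76 AND mask = 66.162.124.64
Yes, same subnet (66.162.124.64)


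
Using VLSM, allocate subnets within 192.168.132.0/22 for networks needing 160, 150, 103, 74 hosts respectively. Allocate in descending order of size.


160 hosts -> /24 (254 usable): 192.168.132.0/24
150 hosts -> /24 (254 usable): 192.168.133.0/24
103 hosts -> /25 (126 usable): 192.168.134.0/25
74 hosts -> /25 (126 usable): 192.168.134.128/25
Allocation: 192.168.132.0/24 (160 hosts, 254 usable); 192.168.133.0/24 (150 hosts, 254 usable); 192.168.134.0/25 (103 hosts, 126 usable); 192.168.134.128/25 (74 hosts, 126 usable)


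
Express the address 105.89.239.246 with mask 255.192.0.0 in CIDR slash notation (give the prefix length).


Binary: 11111111.11000000.00000000.00000000
Count leading 1s
Prefix: /10


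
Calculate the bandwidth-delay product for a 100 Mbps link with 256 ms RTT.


BDP = bandwidth * RTT
= 100 Mbps * 256 ms
= 100 * 1e6 * 256 / 1000 bits
= 25600000 bits
= 3200000 bytes
= 3125 KB
BDP = 25600000 bits (3200000 bytes)


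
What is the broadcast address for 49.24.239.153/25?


Network: 49.24.239.128/25
Host bits = 7
Set all host bits to 1:
Broadcast: 49.24.239.255


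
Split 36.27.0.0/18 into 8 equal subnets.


New prefix = 18 + 3 = 21
Each subnet has 2048 addresses
  36.27.0.0/21
  36.27.8.0/21
  36.27.16.0/21
  36.27.24.0/21
  36.27.32.0/21
  36.27.40.0/21
  36.27.48.0/21
  36.27.56.0/21
Subnets: 36.27.0.0/21, 36.27.8.0/21, 36.27.16.0/21, 36.27.24.0/21, 36.27.32.0/21, 36.27.40.0/21, 36.27.48.0/21, 36.27.56.0/21


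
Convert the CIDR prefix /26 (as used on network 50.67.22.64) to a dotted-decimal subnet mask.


/26 means 26 network bits, 6 host bits
Binary: 11111111111111111111111111000000
Mask: 255.255.255.192


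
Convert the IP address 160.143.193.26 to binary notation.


160 = 10100000
143 = 10001111
193 = 11000001
26 = 00011010
Binary: 10100000.10001111.11000001.00011010


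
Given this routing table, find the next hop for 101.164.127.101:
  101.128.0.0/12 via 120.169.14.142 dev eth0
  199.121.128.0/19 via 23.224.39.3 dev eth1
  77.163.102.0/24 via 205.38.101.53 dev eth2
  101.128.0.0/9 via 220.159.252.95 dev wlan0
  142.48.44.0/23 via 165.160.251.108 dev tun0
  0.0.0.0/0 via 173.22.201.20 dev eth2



Longest prefix match for 101.164.127.101:
  /12 101.128.0.0: no
  /19 199.121.128.0: no
  /24 77.163.102.0: no
  /9 101.128.0.0: MATCH
  /23 142.48.44.0: no
  /0 0.0.0.0: MATCH
Selected: next-hop 220.159.252.95 via wlan0 (matched /9)


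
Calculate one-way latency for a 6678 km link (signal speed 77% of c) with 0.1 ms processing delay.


Speed = 0.77 * 3e5 km/s = 231000 km/s
Propagation delay = 6678 / 231000 = 0.0289 s = 28.9091 ms
Processing delay = 0.1 ms
Total one-way latency = 29.0091 ms


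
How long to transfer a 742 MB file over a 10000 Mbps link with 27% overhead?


Effective throughput = 10000 * (1 - 27/100) = 7300 Mbps
File size in Mb = 742 * 8 = 5936 Mb
Time = 5936 / 7300
Time = 0.8132 seconds


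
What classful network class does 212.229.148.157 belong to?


First octet: 212
Binary: 11010100
110xxxxx -> Class C (192-223)
Class C, default mask 255.255.255.0 (/24)


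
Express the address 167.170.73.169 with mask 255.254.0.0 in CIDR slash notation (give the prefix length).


Binary: 11111111.11111110.00000000.00000000
Count leading 1s
Prefix: /15


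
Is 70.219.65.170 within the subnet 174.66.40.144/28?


Subnet network: 174.66.40.144
Test IP AND mask: 70.219.65.160
No, 70.219.65.170 is not in 174.66.40.144/28


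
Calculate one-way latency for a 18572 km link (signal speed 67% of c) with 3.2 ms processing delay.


Speed = 0.67 * 3e5 km/s = 201000 km/s
Propagation delay = 18572 / 201000 = 0.0924 s = 92.398 ms
Processing delay = 3.2 ms
Total one-way latency = 95.598 ms


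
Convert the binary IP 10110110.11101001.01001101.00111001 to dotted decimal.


10110110 = 182
11101001 = 233
01001101 = 77
00111001 = 57
IP: 182.233.77.57


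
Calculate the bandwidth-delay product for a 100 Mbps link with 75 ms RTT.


BDP = bandwidth * RTT
= 100 Mbps * 75 ms
= 100 * 1e6 * 75 / 1000 bits
= 7500000 bits
= 937500 bytes
= 915.5273 KB
BDP = 7500000 bits (937500 bytes)


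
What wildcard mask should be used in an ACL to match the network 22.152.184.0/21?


Subnet mask: 255.255.248.0
Wildcard = 255.255.255.255 - subnet mask
255 - 255 = 0
255 - 255 = 0
255 - 248 = 7
255 - 0 = 255
Wildcard: 0.0.7.255


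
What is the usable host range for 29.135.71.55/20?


Network: 29.135.64.0
Broadcast: 29.135.79.255
First usable = network + 1
Last usable = broadcast - 1
Range: 29.135.64.1 to 29.135.79.254


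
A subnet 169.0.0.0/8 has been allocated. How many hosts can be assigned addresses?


Host bits = 32 - 8 = 24
Total addresses = 2^24 = 16777216
Usable = total - 2 (network and broadcast)
Usable hosts: 16777214


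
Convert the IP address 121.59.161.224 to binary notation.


121 = 01111001
59 = 00111011
161 = 10100001
224 = 11100000
Binary: 01111001.00111011.10100001.11100000


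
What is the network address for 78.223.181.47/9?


IP:   01001110.11011111.10110101.00101111
Mask: 11111111.10000000.00000000.00000000
AND operation:
Net:  01001110.10000000.00000000.00000000
Network: 78.128.0.0/9


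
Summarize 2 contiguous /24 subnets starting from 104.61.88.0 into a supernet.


Original prefix: /24
Number of subnets: 2 = 2^1
New prefix = 24 - 1 = 23
Supernet: 104.61.88.0/23


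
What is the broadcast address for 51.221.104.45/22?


Network: 51.221.104.0/22
Host bits = 10
Set all host bits to 1:
Broadcast: 51.221.107.255


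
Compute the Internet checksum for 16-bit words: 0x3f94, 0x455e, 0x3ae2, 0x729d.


Sum all words (with carry folding):
+ 0x3f94 = 0x3f94
+ 0x455e = 0x84f2
+ 0x3ae2 = 0xbfd4
+ 0x729d = 0x3272
One's complement: ~0x3272
Checksum = 0xcd8d


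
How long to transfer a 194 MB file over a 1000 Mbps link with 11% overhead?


Effective throughput = 1000 * (1 - 11/100) = 890 Mbps
File size in Mb = 194 * 8 = 1552 Mb
Time = 1552 / 890
Time = 1.7438 seconds


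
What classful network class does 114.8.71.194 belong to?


First octet: 114
Binary: 01110010
0xxxxxxx -> Class A (1-126)
Class A, default mask 255.0.0.0 (/8)


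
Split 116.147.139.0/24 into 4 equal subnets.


New prefix = 24 + 2 = 26
Each subnet has 64 addresses
  116.147.139.0/26
  116.147.139.64/26
  116.147.139.128/26
  116.147.139.192/26
Subnets: 116.147.139.0/26, 116.147.139.64/26, 116.147.139.128/26, 116.147.139.192/26


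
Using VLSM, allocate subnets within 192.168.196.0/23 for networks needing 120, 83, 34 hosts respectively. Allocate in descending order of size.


120 hosts -> /25 (126 usable): 192.168.196.0/25
83 hosts -> /25 (126 usable): 192.168.196.128/25
34 hosts -> /26 (62 usable): 192.168.197.0/26
Allocation: 192.168.196.0/25 (120 hosts, 126 usable); 192.168.196.128/25 (83 hosts, 126 usable); 192.168.197.0/26 (34 hosts, 62 usable)


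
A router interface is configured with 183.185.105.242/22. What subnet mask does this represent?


/22 means 22 network bits, 10 host bits
Binary: 11111111111111111111110000000000
Mask: 255.255.252.0


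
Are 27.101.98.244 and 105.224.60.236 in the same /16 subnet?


Mask: 255.255.0.0
27.101.98.244 AND mask = 27.101.0.0
105.224.60.236 AND mask = 105.224.0.0
No, different subnets (27.101.0.0 vs 105.224.0.0)


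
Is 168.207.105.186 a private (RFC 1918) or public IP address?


RFC 1918 private ranges:
  10.0.0.0/8 (10.0.0.0 - 10.255.255.255)
  172.16.0.0/12 (172.16.0.0 - 172.31.255.255)
  192.168.0.0/16 (192.168.0.0 - 192.168.255.255)
Public (not in any RFC 1918 range)


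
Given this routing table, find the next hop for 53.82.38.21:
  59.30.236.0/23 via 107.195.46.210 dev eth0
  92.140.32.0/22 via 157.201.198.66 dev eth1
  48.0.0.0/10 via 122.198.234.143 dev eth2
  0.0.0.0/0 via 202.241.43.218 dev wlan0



Longest prefix match for 53.82.38.21:
  /23 59.30.236.0: no
  /22 92.140.32.0: no
  /10 48.0.0.0: no
  /0 0.0.0.0: MATCH
Selected: next-hop 202.241.43.218 via wlan0 (matched /0)


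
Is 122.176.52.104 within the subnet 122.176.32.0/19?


Subnet network: 122.176.32.0
Test IP AND mask: 122.176.32.0
Yes, 122.176.52.104 is in 122.176.32.0/19


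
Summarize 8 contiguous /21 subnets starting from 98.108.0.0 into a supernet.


Original prefix: /21
Number of subnets: 8 = 2^3
New prefix = 21 - 3 = 18
Supernet: 98.108.0.0/18


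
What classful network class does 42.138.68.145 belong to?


First octet: 42
Binary: 00101010
0xxxxxxx -> Class A (1-126)
Class A, default mask 255.0.0.0 (/8)


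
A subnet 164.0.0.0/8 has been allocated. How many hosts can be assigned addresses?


Host bits = 32 - 8 = 24
Total addresses = 2^24 = 16777216
Usable = total - 2 (network and broadcast)
Usable hosts: 16777214


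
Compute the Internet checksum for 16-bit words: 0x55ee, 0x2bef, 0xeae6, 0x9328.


Sum all words (with carry folding):
+ 0x55ee = 0x55ee
+ 0x2bef = 0x81dd
+ 0xeae6 = 0x6cc4
+ 0x9328 = 0xffec
One's complement: ~0xffec
Checksum = 0x0013


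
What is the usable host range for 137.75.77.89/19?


Network: 137.75.64.0
Broadcast: 137.75.95.255
First usable = network + 1
Last usable = broadcast - 1
Range: 137.75.64.1 to 137.75.95.254


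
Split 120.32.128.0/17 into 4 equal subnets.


New prefix = 17 + 2 = 19
Each subnet has 8192 addresses
  120.32.128.0/19
  120.32.160.0/19
  120.32.192.0/19
  120.32.224.0/19
Subnets: 120.32.128.0/19, 120.32.160.0/19, 120.32.192.0/19, 120.32.224.0/19


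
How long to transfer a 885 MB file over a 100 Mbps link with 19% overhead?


Effective throughput = 100 * (1 - 19/100) = 81 Mbps
File size in Mb = 885 * 8 = 7080 Mb
Time = 7080 / 81
Time = 87.4074 seconds


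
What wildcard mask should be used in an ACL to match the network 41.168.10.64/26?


Subnet mask: 255.255.255.192
Wildcard = 255.255.255.255 - subnet mask
255 - 255 = 0
255 - 255 = 0
255 - 255 = 0
255 - 192 = 63
Wildcard: 0.0.0.63


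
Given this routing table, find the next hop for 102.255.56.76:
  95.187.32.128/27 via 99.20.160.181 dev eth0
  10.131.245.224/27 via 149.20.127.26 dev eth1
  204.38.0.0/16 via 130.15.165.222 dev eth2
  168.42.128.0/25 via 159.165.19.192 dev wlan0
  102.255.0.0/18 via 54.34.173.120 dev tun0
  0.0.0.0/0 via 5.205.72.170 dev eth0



Longest prefix match for 102.255.56.76:
  /27 95.187.32.128: no
  /27 10.131.245.224: no
  /16 204.38.0.0: no
  /25 168.42.128.0: no
  /18 102.255.0.0: MATCH
  /0 0.0.0.0: MATCH
Selected: next-hop 54.34.173.120 via tun0 (matched /18)


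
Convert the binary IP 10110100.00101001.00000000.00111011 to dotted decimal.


10110100 = 180
00101001 = 41
00000000 = 0
00111011 = 59
IP: 180.41.0.59


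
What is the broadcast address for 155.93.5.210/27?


Network: 155.93.5.192/27
Host bits = 5
Set all host bits to 1:
Broadcast: 155.93.5.223


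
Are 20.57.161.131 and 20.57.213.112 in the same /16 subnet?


Mask: 255.255.0.0
20.57.161.131 AND mask = 20.57.0.0
20.57.213.112 AND mask = 20.57.0.0
Yes, same subnet (20.57.0.0)


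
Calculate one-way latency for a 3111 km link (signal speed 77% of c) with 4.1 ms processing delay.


Speed = 0.77 * 3e5 km/s = 231000 km/s
Propagation delay = 3111 / 231000 = 0.0135 s = 13.4675 ms
Processing delay = 4.1 ms
Total one-way latency = 17.5675 ms


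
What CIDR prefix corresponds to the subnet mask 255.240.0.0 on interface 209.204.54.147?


Binary: 11111111.11110000.00000000.00000000
Count leading 1s
Prefix: /12


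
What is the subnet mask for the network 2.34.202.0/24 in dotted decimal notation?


/24 means 24 network bits, 8 host bits
Binary: 11111111111111111111111100000000
Mask: 255.255.255.0


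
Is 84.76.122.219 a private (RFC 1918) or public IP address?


RFC 1918 private ranges:
  10.0.0.0/8 (10.0.0.0 - 10.255.255.255)
  172.16.0.0/12 (172.16.0.0 - 172.31.255.255)
  192.168.0.0/16 (192.168.0.0 - 192.168.255.255)
Public (not in any RFC 1918 range)


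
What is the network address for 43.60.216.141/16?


IP:   00101011.00111100.11011000.10001101
Mask: 11111111.11111111.00000000.00000000
AND operation:
Net:  00101011.00111100.00000000.00000000
Network: 43.60.0.0/16


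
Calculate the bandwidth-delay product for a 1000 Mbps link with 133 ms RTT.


BDP = bandwidth * RTT
= 1000 Mbps * 133 ms
= 1000 * 1e6 * 133 / 1000 bits
= 133000000 bits
= 16625000 bytes
= 16235.3516 KB
BDP = 133000000 bits (16625000 bytes)


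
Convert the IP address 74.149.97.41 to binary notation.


74 = 01001010
149 = 10010101
97 = 01100001
41 = 00101001
Binary: 01001010.10010101.01100001.00101001


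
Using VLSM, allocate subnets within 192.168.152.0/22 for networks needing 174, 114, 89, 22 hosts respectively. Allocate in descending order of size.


174 hosts -> /24 (254 usable): 192.168.152.0/24
114 hosts -> /25 (126 usable): 192.168.153.0/25
89 hosts -> /25 (126 usable): 192.168.153.128/25
22 hosts -> /27 (30 usable): 192.168.154.0/27
Allocation: 192.168.152.0/24 (174 hosts, 254 usable); 192.168.153.0/25 (114 hosts, 126 usable); 192.168.153.128/25 (89 hosts, 126 usable); 192.168.154.0/27 (22 hosts, 30 usable)


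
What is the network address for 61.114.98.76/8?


IP:   00111101.01110010.01100010.01001100
Mask: 11111111.00000000.00000000.00000000
AND operation:
Net:  00111101.00000000.00000000.00000000
Network: 61.0.0.0/8


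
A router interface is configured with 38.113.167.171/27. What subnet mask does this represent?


/27 means 27 network bits, 5 host bits
Binary: 11111111111111111111111111100000
Mask: 255.255.255.224


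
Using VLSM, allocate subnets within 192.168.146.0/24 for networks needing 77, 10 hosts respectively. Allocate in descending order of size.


77 hosts -> /25 (126 usable): 192.168.146.0/25
10 hosts -> /28 (14 usable): 192.168.146.128/28
Allocation: 192.168.146.0/25 (77 hosts, 126 usable); 192.168.146.128/28 (10 hosts, 14 usable)


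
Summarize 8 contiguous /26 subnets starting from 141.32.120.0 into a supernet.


Original prefix: /26
Number of subnets: 8 = 2^3
New prefix = 26 - 3 = 23
Supernet: 141.32.120.0/23


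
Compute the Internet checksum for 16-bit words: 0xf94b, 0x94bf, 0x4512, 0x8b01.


Sum all words (with carry folding):
+ 0xf94b = 0xf94b
+ 0x94bf = 0x8e0b
+ 0x4512 = 0xd31d
+ 0x8b01 = 0x5e1f
One's complement: ~0x5e1f
Checksum = 0xa1e0


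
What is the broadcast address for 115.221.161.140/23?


Network: 115.221.160.0/23
Host bits = 9
Set all host bits to 1:
Broadcast: 115.221.161.255


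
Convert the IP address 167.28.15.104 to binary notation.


167 = 10100111
28 = 00011100
15 = 00001111
104 = 01101000
Binary: 10100111.00011100.00001111.01101000


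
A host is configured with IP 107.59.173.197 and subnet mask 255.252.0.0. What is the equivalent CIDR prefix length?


Binary: 11111111.11111100.00000000.00000000
Count leading 1s
Prefix: /14


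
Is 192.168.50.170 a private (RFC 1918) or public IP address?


RFC 1918 private ranges:
  10.0.0.0/8 (10.0.0.0 - 10.255.255.255)
  172.16.0.0/12 (172.16.0.0 - 172.31.255.255)
  192.168.0.0/16 (192.168.0.0 - 192.168.255.255)
Private (in 192.168.0.0/16)


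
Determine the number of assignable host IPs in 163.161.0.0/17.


Host bits = 32 - 17 = 15
Total addresses = 2^15 = 32768
Usable = total - 2 (network and broadcast)
Usable hosts: 32766


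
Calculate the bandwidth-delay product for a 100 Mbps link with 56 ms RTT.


BDP = bandwidth * RTT
= 100 Mbps * 56 ms
= 100 * 1e6 * 56 / 1000 bits
= 5600000 bits
= 700000 bytes
= 683.5938 KB
BDP = 5600000 bits (700000 bytes)


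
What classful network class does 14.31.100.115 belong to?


First octet: 14
Binary: 00001110
0xxxxxxx -> Class A (1-126)
Class A, default mask 255.0.0.0 (/8)


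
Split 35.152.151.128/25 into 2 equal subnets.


New prefix = 25 + 1 = 26
Each subnet has 64 addresses
  35.152.151.128/26
  35.152.151.192/26
Subnets: 35.152.151.128/26, 35.152.151.192/26


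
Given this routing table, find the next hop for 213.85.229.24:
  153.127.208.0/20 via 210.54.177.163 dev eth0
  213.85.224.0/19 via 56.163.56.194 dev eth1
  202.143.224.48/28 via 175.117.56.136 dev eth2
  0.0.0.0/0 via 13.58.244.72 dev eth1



Longest prefix match for 213.85.229.24:
  /20 153.127.208.0: no
  /19 213.85.224.0: MATCH
  /28 202.143.224.48: no
  /0 0.0.0.0: MATCH
Selected: next-hop 56.163.56.194 via eth1 (matched /19)


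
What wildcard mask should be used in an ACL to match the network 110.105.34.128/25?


Subnet mask: 255.255.255.128
Wildcard = 255.255.255.255 - subnet mask
255 - 255 = 0
255 - 255 = 0
255 - 255 = 0
255 - 128 = 127
Wildcard: 0.0.0.127


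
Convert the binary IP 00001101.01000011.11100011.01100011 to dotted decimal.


00001101 = 13
01000011 = 67
11100011 = 227
01100011 = 99
IP: 13.67.227.99


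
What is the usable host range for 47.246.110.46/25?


Network: 47.246.110.0
Broadcast: 47.246.110.127
First usable = network + 1
Last usable = broadcast - 1
Range: 47.246.110.1 to 47.246.110.126


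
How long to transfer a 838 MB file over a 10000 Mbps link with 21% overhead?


Effective throughput = 10000 * (1 - 21/100) = 7900 Mbps
File size in Mb = 838 * 8 = 6704 Mb
Time = 6704 / 7900
Time = 0.8486 seconds


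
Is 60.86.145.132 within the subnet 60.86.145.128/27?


Subnet network: 60.86.145.128
Test IP AND mask: 60.86.145.128
Yes, 60.86.145.132 is in 60.86.145.128/27


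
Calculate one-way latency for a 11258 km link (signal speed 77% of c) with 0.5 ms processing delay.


Speed = 0.77 * 3e5 km/s = 231000 km/s
Propagation delay = 11258 / 231000 = 0.0487 s = 48.7359 ms
Processing delay = 0.5 ms
Total one-way latency = 49.2359 ms


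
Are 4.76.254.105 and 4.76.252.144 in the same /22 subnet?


Mask: 255.255.252.0
4.76.254.105 AND mask = 4.76.252.0
4.76.252.144 AND mask = 4.76.252.0
Yes, same subnet (4.76.252.0)


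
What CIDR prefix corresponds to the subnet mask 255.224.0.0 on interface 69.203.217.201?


Binary: 11111111.11100000.00000000.00000000
Count leading 1s
Prefix: /11


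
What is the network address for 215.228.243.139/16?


IP:   11010111.11100100.11110011.10001011
Mask: 11111111.11111111.00000000.00000000
AND operation:
Net:  11010111.11100100.00000000.00000000
Network: 215.228.0.0/16


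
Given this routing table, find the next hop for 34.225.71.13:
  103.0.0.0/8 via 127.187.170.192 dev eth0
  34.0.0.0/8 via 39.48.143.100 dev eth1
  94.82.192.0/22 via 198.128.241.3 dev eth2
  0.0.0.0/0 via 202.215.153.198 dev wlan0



Longest prefix match for 34.225.71.13:
  /8 103.0.0.0: no
  /8 34.0.0.0: MATCH
  /22 94.82.192.0: no
  /0 0.0.0.0: MATCH
Selected: next-hop 39.48.143.100 via eth1 (matched /8)


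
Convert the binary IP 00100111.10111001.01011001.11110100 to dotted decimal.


00100111 = 39
10111001 = 185
01011001 = 89
11110100 = 244
IP: 39.185.89.244


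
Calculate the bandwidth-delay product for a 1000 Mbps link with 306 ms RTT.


BDP = bandwidth * RTT
= 1000 Mbps * 306 ms
= 1000 * 1e6 * 306 / 1000 bits
= 306000000 bits
= 38250000 bytes
= 37353.5156 KB
BDP = 306000000 bits (38250000 bytes)


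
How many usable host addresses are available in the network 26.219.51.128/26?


Host bits = 32 - 26 = 6
Total addresses = 2^6 = 64
Usable = total - 2 (network and broadcast)
Usable hosts: 62


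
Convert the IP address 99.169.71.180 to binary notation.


99 = 01100011
169 = 10101001
71 = 01000111
180 = 10110100
Binary: 01100011.10101001.01000111.10110100


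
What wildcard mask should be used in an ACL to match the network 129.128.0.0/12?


Subnet mask: 255.240.0.0
Wildcard = 255.255.255.255 - subnet mask
255 - 255 = 0
255 - 240 = 15
255 - 0 = 255
255 - 0 = 255
Wildcard: 0.15.255.255


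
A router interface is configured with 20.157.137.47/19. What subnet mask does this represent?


/19 means 19 network bits, 13 host bits
Binary: 11111111111111111110000000000000
Mask: 255.255.224.0


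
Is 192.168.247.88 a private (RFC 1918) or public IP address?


RFC 1918 private ranges:
  10.0.0.0/8 (10.0.0.0 - 10.255.255.255)
  172.16.0.0/12 (172.16.0.0 - 172.31.255.255)
  192.168.0.0/16 (192.168.0.0 - 192.168.255.255)
Private (in 192.168.0.0/16)


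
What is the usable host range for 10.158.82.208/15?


Network: 10.158.0.0
Broadcast: 10.159.255.255
First usable = network + 1
Last usable = broadcast - 1
Range: 10.158.0.1 to 10.159.255.254


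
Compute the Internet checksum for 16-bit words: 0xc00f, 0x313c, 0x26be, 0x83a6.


Sum all words (with carry folding):
+ 0xc00f = 0xc00f
+ 0x313c = 0xf14b
+ 0x26be = 0x180a
+ 0x83a6 = 0x9bb0
One's complement: ~0x9bb0
Checksum = 0x644f


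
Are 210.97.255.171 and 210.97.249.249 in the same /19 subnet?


Mask: 255.255.224.0
210.97.255.171 AND mask = 210.97.224.0
210.97.249.249 AND mask = 210.97.224.0
Yes, same subnet (210.97.224.0)


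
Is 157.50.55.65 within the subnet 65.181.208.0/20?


Subnet network: 65.181.208.0
Test IP AND mask: 157.50.48.0
No, 157.50.55.65 is not in 65.181.208.0/20


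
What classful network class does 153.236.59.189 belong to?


First octet: 153
Binary: 10011001
10xxxxxx -> Class B (128-191)
Class B, default mask 255.255.0.0 (/16)


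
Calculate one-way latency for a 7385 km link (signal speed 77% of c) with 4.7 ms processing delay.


Speed = 0.77 * 3e5 km/s = 231000 km/s
Propagation delay = 7385 / 231000 = 0.032 s = 31.9697 ms
Processing delay = 4.7 ms
Total one-way latency = 36.6697 ms


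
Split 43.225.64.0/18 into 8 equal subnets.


New prefix = 18 + 3 = 21
Each subnet has 2048 addresses
  43.225.64.0/21
  43.225.72.0/21
  43.225.80.0/21
  43.225.88.0/21
  43.225.96.0/21
  43.225.104.0/21
  43.225.112.0/21
  43.225.120.0/21
Subnets: 43.225.64.0/21, 43.225.72.0/21, 43.225.80.0/21, 43.225.88.0/21, 43.225.96.0/21, 43.225.104.0/21, 43.225.112.0/21, 43.225.120.0/21


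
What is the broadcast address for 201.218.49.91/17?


Network: 201.218.0.0/17
Host bits = 15
Set all host bits to 1:
Broadcast: 201.218.127.255


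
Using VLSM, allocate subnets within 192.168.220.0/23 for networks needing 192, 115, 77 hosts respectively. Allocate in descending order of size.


192 hosts -> /24 (254 usable): 192.168.220.0/24
115 hosts -> /25 (126 usable): 192.168.221.0/25
77 hosts -> /25 (126 usable): 192.168.221.128/25
Allocation: 192.168.220.0/24 (192 hosts, 254 usable); 192.168.221.0/25 (115 hosts, 126 usable); 192.168.221.128/25 (77 hosts, 126 usable)


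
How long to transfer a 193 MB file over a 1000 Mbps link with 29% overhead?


Effective throughput = 1000 * (1 - 29/100) = 710 Mbps
File size in Mb = 193 * 8 = 1544 Mb
Time = 1544 / 710
Time = 2.1746 seconds


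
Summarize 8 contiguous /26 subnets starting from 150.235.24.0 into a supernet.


Original prefix: /26
Number of subnets: 8 = 2^3
New prefix = 26 - 3 = 23
Supernet: 150.235.24.0/23


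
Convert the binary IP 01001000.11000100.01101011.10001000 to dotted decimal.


01001000 = 72
11000100 = 196
01101011 = 107
10001000 = 136
IP: 72.196.107.136


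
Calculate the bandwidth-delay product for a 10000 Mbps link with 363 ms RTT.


BDP = bandwidth * RTT
= 10000 Mbps * 363 ms
= 10000 * 1e6 * 363 / 1000 bits
= 3630000000 bits
= 453750000 bytes
= 443115.2344 KB
BDP = 3630000000 bits (453750000 bytes)


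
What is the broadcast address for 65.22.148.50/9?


Network: 65.0.0.0/9
Host bits = 23
Set all host bits to 1:
Broadcast: 65.127.255.255


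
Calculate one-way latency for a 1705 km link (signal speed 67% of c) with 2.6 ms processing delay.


Speed = 0.67 * 3e5 km/s = 201000 km/s
Propagation delay = 1705 / 201000 = 0.0085 s = 8.4826 ms
Processing delay = 2.6 ms
Total one-way latency = 11.0826 ms


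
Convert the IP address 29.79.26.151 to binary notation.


29 = 00011101
79 = 01001111
26 = 00011010
151 = 10010111
Binary: 00011101.01001111.00011010.10010111


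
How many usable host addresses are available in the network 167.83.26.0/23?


Host bits = 32 - 23 = 9
Total addresses = 2^9 = 512
Usable = total - 2 (network and broadcast)
Usable hosts: 510


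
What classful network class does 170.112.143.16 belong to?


First octet: 170
Binary: 10101010
10xxxxxx -> Class B (128-191)
Class B, default mask 255.255.0.0 (/16)


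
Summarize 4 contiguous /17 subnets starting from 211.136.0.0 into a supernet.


Original prefix: /17
Number of subnets: 4 = 2^2
New prefix = 17 - 2 = 15
Supernet: 211.136.0.0/15


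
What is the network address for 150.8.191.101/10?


IP:   10010110.00001000.10111111.01100101
Mask: 11111111.11000000.00000000.00000000
AND operation:
Net:  10010110.00000000.00000000.00000000
Network: 150.0.0.0/10


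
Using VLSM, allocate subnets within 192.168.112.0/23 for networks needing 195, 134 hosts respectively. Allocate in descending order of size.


195 hosts -> /24 (254 usable): 192.168.112.0/24
134 hosts -> /24 (254 usable): 192.168.113.0/24
Allocation: 192.168.112.0/24 (195 hosts, 254 usable); 192.168.113.0/24 (134 hosts, 254 usable)


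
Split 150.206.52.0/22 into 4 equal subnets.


New prefix = 22 + 2 = 24
Each subnet has 256 addresses
  150.206.52.0/24
  150.206.53.0/24
  150.206.54.0/24
  150.206.55.0/24
Subnets: 150.206.52.0/24, 150.206.53.0/24, 150.206.54.0/24, 150.206.55.0/24


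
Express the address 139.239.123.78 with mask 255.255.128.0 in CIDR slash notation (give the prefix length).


Binary: 11111111.11111111.10000000.00000000
Count leading 1s
Prefix: /17


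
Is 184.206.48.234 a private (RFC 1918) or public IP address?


RFC 1918 private ranges:
  10.0.0.0/8 (10.0.0.0 - 10.255.255.255)
  172.16.0.0/12 (172.16.0.0 - 172.31.255.255)
  192.168.0.0/16 (192.168.0.0 - 192.168.255.255)
Public (not in any RFC 1918 range)


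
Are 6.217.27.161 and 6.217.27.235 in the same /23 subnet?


Mask: 255.255.254.0
6.217.27.161 AND mask = 6.217.26.0
6.217.27.235 AND mask = 6.217.26.0
Yes, same subnet (6.217.26.0)


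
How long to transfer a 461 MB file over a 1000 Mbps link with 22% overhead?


Effective throughput = 1000 * (1 - 22/100) = 780 Mbps
File size in Mb = 461 * 8 = 3688 Mb
Time = 3688 / 780
Time = 4.7282 seconds


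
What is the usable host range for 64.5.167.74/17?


Network: 64.5.128.0
Broadcast: 64.5.255.255
First usable = network + 1
Last usable = broadcast - 1
Range: 64.5.128.1 to 64.5.255.254


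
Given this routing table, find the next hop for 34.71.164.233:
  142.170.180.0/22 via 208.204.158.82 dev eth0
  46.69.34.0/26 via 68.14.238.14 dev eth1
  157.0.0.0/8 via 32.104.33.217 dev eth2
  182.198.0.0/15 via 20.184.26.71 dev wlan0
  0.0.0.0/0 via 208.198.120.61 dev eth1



Longest prefix match for 34.71.164.233:
  /22 142.170.180.0: no
  /26 46.69.34.0: no
  /8 157.0.0.0: no
  /15 182.198.0.0: no
  /0 0.0.0.0: MATCH
Selected: next-hop 208.198.120.61 via eth1 (matched /0)


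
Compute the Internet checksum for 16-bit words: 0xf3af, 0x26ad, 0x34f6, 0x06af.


Sum all words (with carry folding):
+ 0xf3af = 0xf3af
+ 0x26ad = 0x1a5d
+ 0x34f6 = 0x4f53
+ 0x06af = 0x5602
One's complement: ~0x5602
Checksum = 0xa9fd
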